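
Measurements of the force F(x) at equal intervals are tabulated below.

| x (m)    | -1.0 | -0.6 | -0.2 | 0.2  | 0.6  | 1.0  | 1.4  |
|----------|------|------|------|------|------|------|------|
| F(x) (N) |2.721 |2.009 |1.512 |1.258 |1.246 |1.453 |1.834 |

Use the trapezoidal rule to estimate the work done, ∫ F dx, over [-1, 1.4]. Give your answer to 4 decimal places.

h = 0.4, n = 6.
(h/2)·[y₀ + 2y₁ + 2y₂ + 2y₃ + 2y₄ + 2y₅ + y₆] = 0.2·(19.511) = 3.9022.

3.9022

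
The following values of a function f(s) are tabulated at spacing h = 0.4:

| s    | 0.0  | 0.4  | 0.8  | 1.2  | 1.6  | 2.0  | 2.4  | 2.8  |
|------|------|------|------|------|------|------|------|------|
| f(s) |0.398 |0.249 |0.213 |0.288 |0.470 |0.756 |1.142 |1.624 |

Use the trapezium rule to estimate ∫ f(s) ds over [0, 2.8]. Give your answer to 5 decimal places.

1.65160

h = 0.4, n = 7.
(h/2)·[y₀ + 2y₁ + 2y₂ + 2y₃ + 2y₄ + 2y₅ + 2y₆ + y₇] = 0.2·(8.258) = 1.65160.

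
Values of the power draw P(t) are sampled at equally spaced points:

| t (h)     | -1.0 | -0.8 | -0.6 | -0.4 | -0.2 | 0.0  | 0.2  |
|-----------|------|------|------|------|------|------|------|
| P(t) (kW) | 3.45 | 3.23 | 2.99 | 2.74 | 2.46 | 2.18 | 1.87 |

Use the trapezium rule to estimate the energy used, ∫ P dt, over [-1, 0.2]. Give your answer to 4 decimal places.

3.2520

h = 0.2, n = 6.
(h/2)·[y₀ + 2y₁ + 2y₂ + 2y₃ + 2y₄ + 2y₅ + y₆] = 0.1·(32.52) = 3.2520.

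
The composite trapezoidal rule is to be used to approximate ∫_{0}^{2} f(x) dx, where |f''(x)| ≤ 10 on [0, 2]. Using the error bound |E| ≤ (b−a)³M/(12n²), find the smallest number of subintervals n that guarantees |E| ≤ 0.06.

Need 80/(12n²) ≤ 0.06.
n² ≥ 80/(12·0.06) = 111.111 ⇒ n ≥ 10.5409, so the smallest n is 11.

11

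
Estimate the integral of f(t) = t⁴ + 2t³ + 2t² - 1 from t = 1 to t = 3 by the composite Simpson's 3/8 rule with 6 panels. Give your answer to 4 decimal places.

h = (3 − 1)/6 = 0.333333.
Nodes t₀,…,t₆ = 1, 1.333333, 1.666667, 2, 2.333333, 2.666667, 3.
f(t) = t⁴ + 2t³ + 2t² - 1: f₀=4, f₁=10.456790, f₂=21.530864, f₃=39, f₄=64.938272, f₅=101.716049, f₆=152.
(3h/8)·[f₀ + 3f₁ + 3f₂ + 2f₃ + 3f₄ + 3f₅ + f₆] = 0.125·(829.925926) = 103.7407.

103.7407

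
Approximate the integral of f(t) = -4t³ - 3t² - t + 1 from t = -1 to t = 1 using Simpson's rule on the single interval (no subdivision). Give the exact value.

S = (b−a)/6 · [f(-1) + 4f(0) + f(1)] = 0.333333·[3 + 4·1 + (-7)] = 0.

0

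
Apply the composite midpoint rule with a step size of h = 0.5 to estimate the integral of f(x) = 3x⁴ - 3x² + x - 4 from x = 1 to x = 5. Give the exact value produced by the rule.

h = (5 − 1)/8 = 0.5.
Midpoints m₁,…,m₈ = 1.25, 1.75, 2.25, 2.75, 3.25, 3.75, 4.25, 4.75.
f(m₁)=-0.11328125, f(m₂)=16.69921875, f(m₃)=59.94921875, f(m₄)=147.63671875, f(m₅)=302.26171875, f(m₆)=550.82421875, f(m₇)=924.82421875, f(m₈)=1460.26171875.
h·[f(m₁) + f(m₂) + f(m₃) + f(m₄) + f(m₅) + f(m₆) + f(m₇) + f(m₈)] = 0.5·(3462.34375) = 1731.171875.

1731.171875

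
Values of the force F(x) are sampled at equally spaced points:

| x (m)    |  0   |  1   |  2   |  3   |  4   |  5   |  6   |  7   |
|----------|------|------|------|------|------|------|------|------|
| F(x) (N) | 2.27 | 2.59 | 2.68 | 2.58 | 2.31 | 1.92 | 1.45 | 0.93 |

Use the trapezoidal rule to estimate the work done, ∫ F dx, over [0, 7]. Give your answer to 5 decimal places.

h = 1, n = 7.
(h/2)·[y₀ + 2y₁ + 2y₂ + 2y₃ + 2y₄ + 2y₅ + 2y₆ + y₇] = 0.5·(30.26) = 15.13000.

15.13000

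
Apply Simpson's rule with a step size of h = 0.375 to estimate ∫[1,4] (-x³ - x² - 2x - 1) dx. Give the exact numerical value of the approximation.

-102.75

h = (4 − 1)/8 = 0.375.
Nodes x₀,…,x₈ = 1, 1.375, 1.75, 2.125, 2.5, 2.875, 3.25, 3.625, 4.
f(x) = -x³ - x² - 2x - 1: f₀=-5, f₁=-8.240234375, f₂=-12.921875, f₃=-19.361328125, f₄=-27.875, f₅=-38.779296875, f₆=-52.390625, f₇=-69.025390625, f₈=-89.
(h/3)·[f₀ + 4f₁ + 2f₂ + 4f₃ + 2f₄ + 4f₅ + 2f₆ + 4f₇ + f₈] = 0.125·(-822) = -102.75.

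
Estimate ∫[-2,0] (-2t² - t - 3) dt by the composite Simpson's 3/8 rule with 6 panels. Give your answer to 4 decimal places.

-9.3333

h = (0 − (-2))/6 = 0.333333.
Nodes t₀,…,t₆ = -2, -1.666667, -1.333333, -1, -0.666667, -0.333333, 0.
f(t) = -2t² - t - 3: f₀=-9, f₁=-6.888889, f₂=-5.222222, f₃=-4, f₄=-3.222222, f₅=-2.888889, f₆=-3.
(3h/8)·[f₀ + 3f₁ + 3f₂ + 2f₃ + 3f₄ + 3f₅ + f₆] = 0.125·(-74.666667) = -9.3333.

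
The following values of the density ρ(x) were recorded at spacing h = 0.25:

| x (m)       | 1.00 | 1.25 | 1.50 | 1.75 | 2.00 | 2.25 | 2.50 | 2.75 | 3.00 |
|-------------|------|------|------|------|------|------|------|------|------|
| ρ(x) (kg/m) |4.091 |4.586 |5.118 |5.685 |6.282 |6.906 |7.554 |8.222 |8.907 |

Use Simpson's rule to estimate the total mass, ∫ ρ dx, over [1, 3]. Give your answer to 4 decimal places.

12.7085

h = 0.25, n = 8.
(h/3)·[y₀ + 4y₁ + 2y₂ + 4y₃ + 2y₄ + 4y₅ + 2y₆ + 4y₇ + y₈] = 0.083333·(152.502) = 12.7085.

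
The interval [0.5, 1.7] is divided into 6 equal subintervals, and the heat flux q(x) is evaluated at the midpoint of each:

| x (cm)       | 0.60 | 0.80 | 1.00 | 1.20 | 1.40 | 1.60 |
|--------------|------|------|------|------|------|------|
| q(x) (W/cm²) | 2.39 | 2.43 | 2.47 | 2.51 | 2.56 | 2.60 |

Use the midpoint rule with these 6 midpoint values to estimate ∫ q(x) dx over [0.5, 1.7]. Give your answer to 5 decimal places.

h = 0.2, n = 6.
h·[y(m₁) + y(m₂) + y(m₃) + y(m₄) + y(m₅) + y(m₆)] = 0.2·(14.96) = 2.99200.

2.99200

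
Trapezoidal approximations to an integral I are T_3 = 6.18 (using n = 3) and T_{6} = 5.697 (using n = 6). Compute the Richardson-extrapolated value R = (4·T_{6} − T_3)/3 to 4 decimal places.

R = (4·T_{6} − T_3) / 3 = (4·5.697 − 6.18)/3 = (16.608)/3 = 5.5360.

5.5360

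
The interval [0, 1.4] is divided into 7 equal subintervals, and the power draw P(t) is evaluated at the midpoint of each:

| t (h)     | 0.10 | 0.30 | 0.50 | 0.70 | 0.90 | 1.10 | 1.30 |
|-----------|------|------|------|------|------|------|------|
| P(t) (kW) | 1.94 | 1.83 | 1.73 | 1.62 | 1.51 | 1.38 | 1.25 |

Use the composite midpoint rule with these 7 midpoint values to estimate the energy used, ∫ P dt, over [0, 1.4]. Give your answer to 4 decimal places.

h = 0.2, n = 7.
h·[y(m₁) + y(m₂) + y(m₃) + y(m₄) + y(m₅) + y(m₆) + y(m₇)] = 0.2·(11.26) = 2.2520.

2.2520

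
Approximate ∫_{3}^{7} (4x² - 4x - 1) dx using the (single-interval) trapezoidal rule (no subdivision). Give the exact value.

380

T = (b−a)/2 · [f(3) + f(7)] = 2·[23 + 167] = 380.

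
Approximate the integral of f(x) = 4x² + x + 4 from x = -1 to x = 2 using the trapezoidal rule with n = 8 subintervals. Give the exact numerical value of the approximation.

h = (2 − (-1))/8 = 0.375.
Nodes x₀,…,x₈ = -1, -0.625, -0.25, 0.125, 0.5, 0.875, 1.25, 1.625, 2.
f(x) = 4x² + x + 4: f₀=7, f₁=4.9375, f₂=4, f₃=4.1875, f₄=5.5, f₅=7.9375, f₆=11.5, f₇=16.1875, f₈=22.
(h/2)·[f₀ + 2f₁ + 2f₂ + 2f₃ + 2f₄ + 2f₅ + 2f₆ + 2f₇ + f₈] = 0.1875·(137.5) = 25.78125.

25.78125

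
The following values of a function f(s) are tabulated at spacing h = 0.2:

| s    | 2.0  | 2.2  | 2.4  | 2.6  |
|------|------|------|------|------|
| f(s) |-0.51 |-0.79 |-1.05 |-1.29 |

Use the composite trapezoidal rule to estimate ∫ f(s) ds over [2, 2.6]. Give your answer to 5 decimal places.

-0.54800

h = 0.2, n = 3.
(h/2)·[y₀ + 2y₁ + 2y₂ + y₃] = 0.1·(-5.48) = -0.54800.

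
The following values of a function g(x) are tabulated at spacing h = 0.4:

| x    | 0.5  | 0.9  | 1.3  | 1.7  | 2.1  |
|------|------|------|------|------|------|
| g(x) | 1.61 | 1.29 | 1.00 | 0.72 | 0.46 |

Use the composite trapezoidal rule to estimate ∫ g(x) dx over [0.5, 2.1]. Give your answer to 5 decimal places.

1.61800

h = 0.4, n = 4.
(h/2)·[y₀ + 2y₁ + 2y₂ + 2y₃ + y₄] = 0.2·(8.09) = 1.61800.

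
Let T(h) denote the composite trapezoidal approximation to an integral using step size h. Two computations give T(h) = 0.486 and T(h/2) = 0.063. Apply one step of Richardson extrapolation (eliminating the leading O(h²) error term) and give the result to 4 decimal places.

-0.0780

R = (4·T(h/2) − T(h)) / 3 = (4·0.063 − 0.486)/3 = (-0.234)/3 = -0.0780.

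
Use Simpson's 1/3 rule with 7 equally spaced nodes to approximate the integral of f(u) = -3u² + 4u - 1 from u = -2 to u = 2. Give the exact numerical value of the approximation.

h = (2 − (-2))/6 = 0.666667.
Nodes u₀,…,u₆ = -2, -1.333333, -0.666667, 0, 0.666667, 1.333333, 2.
f(u) = -3u² + 4u - 1: f₀=-21, f₁=-11.666667, f₂=-5, f₃=-1, f₄=0.333333, f₅=-1, f₆=-5.
(h/3)·[f₀ + 4f₁ + 2f₂ + 4f₃ + 2f₄ + 4f₅ + f₆] = 0.222222·(-90) = -20.

-20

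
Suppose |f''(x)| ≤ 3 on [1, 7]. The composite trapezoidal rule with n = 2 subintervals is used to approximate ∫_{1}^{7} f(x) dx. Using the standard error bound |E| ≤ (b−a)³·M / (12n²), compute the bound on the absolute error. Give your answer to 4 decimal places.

|E| ≤ (6)³·3 / (12·2²) = 648/48 = 13.5000.

13.5000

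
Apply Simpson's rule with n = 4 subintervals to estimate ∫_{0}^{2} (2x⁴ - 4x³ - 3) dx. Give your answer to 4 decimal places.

h = (2 − 0)/4 = 0.5.
Nodes x₀,…,x₄ = 0, 0.5, 1, 1.5, 2.
f(x) = 2x⁴ - 4x³ - 3: f₀=-3, f₁=-3.375, f₂=-5, f₃=-6.375, f₄=-3.
(h/3)·[f₀ + 4f₁ + 2f₂ + 4f₃ + f₄] = 0.166667·(-55) = -9.1667.

-9.1667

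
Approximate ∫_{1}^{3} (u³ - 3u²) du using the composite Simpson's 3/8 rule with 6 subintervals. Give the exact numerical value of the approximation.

-6

h = (3 − 1)/6 = 0.333333.
Nodes u₀,…,u₆ = 1, 1.333333, 1.666667, 2, 2.333333, 2.666667, 3.
f(u) = u³ - 3u²: f₀=-2, f₁=-2.962963, f₂=-3.703704, f₃=-4, f₄=-3.629630, f₅=-2.370370, f₆=0.
(3h/8)·[f₀ + 3f₁ + 3f₂ + 2f₃ + 3f₄ + 3f₅ + f₆] = 0.125·(-48) = -6.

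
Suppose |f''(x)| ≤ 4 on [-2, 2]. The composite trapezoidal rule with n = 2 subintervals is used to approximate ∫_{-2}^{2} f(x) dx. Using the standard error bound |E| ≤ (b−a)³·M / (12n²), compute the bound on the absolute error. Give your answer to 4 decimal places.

5.3333

|E| ≤ (4)³·4 / (12·2²) = 256/48 = 5.3333.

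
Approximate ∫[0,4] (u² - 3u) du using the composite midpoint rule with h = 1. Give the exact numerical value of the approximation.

h = (4 − 0)/4 = 1.
Midpoints m₁,…,m₄ = 0.5, 1.5, 2.5, 3.5.
f(m₁)=-1.25, f(m₂)=-2.25, f(m₃)=-1.25, f(m₄)=1.75.
h·[f(m₁) + f(m₂) + f(m₃) + f(m₄)] = 1·(-3) = -3.

-3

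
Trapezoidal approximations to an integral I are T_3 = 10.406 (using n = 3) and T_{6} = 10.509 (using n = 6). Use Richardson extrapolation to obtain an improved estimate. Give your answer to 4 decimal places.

10.5433

R = (4·T_{6} − T_3) / 3 = (4·10.509 − 10.406)/3 = (31.630)/3 = 10.5433.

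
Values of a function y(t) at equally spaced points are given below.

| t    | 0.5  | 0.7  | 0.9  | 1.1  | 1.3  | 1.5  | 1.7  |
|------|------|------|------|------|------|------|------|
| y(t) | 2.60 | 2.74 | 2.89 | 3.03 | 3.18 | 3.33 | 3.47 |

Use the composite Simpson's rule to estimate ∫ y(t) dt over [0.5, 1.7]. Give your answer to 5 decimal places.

3.64067

h = 0.2, n = 6.
(h/3)·[y₀ + 4y₁ + 2y₂ + 4y₃ + 2y₄ + 4y₅ + y₆] = 0.066667·(54.61) = 3.64067.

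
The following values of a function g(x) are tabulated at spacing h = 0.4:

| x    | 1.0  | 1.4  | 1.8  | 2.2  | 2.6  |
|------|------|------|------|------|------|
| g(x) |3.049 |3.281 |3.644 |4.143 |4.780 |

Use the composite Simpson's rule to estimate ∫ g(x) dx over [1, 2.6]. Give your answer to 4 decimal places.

h = 0.4, n = 4.
(h/3)·[y₀ + 4y₁ + 2y₂ + 4y₃ + y₄] = 0.133333·(44.813) = 5.9751.

5.9751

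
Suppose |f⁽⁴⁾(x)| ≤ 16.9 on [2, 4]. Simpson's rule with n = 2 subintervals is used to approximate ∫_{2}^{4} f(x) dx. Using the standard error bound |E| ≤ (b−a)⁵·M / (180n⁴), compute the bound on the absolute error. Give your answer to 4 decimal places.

|E| ≤ (2)⁵·16.9 / (180·2⁴) = 540.8/2880 = 0.1878.

0.1878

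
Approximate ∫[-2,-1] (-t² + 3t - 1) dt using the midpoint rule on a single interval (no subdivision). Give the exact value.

-7.75

M = (b−a)·f(-1.5) = 1·(-7.75) = -7.75.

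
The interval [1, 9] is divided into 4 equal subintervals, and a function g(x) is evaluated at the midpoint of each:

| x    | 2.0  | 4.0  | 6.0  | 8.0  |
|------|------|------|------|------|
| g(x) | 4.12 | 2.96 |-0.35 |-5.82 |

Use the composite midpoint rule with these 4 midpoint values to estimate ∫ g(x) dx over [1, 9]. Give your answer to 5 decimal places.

h = 2, n = 4.
h·[y(m₁) + y(m₂) + y(m₃) + y(m₄)] = 2·(0.91) = 1.82000.

1.82000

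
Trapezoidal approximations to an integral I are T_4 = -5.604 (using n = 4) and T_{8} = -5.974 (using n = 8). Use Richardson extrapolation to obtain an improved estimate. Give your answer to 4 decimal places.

-6.0973

R = (4·T_{8} − T_4) / 3 = (4·(-5.974) − (-5.604))/3 = (-18.292)/3 = -6.0973.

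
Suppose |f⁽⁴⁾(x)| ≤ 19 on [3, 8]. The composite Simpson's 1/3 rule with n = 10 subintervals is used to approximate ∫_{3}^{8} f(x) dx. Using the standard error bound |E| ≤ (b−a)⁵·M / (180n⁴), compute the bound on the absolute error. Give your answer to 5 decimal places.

|E| ≤ (5)⁵·19 / (180·10⁴) = 59375/1800000 = 0.03299.

0.03299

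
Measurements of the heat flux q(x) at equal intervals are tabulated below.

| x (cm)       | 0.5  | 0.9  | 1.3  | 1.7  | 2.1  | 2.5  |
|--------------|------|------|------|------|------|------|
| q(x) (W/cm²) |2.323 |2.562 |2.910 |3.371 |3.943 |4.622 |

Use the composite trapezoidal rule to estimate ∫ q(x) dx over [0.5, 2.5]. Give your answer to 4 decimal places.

6.5034

h = 0.4, n = 5.
(h/2)·[y₀ + 2y₁ + 2y₂ + 2y₃ + 2y₄ + y₅] = 0.2·(32.517) = 6.5034.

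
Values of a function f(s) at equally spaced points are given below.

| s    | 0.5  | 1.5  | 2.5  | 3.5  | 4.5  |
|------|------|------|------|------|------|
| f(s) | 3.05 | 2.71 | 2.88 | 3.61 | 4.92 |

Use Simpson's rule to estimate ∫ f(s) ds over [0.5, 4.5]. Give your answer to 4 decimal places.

h = 1, n = 4.
(h/3)·[y₀ + 4y₁ + 2y₂ + 4y₃ + y₄] = 0.333333·(39.01) = 13.0033.

13.0033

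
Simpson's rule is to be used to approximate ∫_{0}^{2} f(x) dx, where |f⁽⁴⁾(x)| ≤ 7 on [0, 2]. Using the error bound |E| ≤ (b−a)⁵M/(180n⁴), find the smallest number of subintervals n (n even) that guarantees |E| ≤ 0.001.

Need 224/(180n⁴) ≤ 0.001.
n⁴ ≥ 224/(180·0.001) = 1244.44 ⇒ n ≥ 5.9394, so the smallest even n is 6. (n must be even for Simpson's rule.)

6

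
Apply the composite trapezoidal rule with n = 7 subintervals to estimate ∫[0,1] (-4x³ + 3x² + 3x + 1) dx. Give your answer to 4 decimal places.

2.4898

h = (1 − 0)/7 = 0.142857.
Nodes x₀,…,x₇ = 0, 0.142857, 0.285714, 0.428571, 0.571429, 0.714286, 0.857143, 1.
f(x) = -4x³ + 3x² + 3x + 1: f₀=1, f₁=1.478134, f₂=2.008746, f₃=2.521866, f₄=2.947522, f₅=3.215743, f₆=3.256560, f₇=3.
(h/2)·[f₀ + 2f₁ + 2f₂ + 2f₃ + 2f₄ + 2f₅ + 2f₆ + f₇] = 0.071429·(34.857143) = 2.4898.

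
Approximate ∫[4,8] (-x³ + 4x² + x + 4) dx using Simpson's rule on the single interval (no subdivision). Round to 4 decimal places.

S = (b−a)/6 · [f(4) + 4f(6) + f(8)] = 0.666667·[8 + 4·(-62) + (-244)] = -322.6667.

-322.6667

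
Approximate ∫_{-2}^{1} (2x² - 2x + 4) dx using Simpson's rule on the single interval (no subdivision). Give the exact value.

S = (b−a)/6 · [f(-2) + 4f(-0.5) + f(1)] = 0.5·[16 + 4·5.5 + 4] = 21.

21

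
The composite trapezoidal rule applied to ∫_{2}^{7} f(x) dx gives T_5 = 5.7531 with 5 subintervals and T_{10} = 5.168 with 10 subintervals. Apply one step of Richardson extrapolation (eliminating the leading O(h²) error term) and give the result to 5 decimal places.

4.97297

R = (4·T_{10} − T_5) / 3 = (4·5.168 − 5.7531)/3 = (14.9189)/3 = 4.97297.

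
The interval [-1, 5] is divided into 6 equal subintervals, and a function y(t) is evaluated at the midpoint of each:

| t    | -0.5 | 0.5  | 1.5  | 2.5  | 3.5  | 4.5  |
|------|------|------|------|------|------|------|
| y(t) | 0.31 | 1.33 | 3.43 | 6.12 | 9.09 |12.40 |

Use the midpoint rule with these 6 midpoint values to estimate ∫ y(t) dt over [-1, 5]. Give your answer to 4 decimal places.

32.6800

h = 1, n = 6.
h·[y(m₁) + y(m₂) + y(m₃) + y(m₄) + y(m₅) + y(m₆)] = 1·(32.68) = 32.6800.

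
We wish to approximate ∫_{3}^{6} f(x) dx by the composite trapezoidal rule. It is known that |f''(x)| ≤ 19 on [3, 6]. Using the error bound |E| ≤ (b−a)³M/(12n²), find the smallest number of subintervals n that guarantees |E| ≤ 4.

Need 513/(12n²) ≤ 4.
n² ≥ 513/(12·4) = 10.6875 ⇒ n ≥ 3.2692, so the smallest n is 4.

4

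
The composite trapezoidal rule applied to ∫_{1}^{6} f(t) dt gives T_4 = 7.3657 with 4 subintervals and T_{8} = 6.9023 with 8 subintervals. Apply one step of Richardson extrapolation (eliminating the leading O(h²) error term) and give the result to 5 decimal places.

6.74783

R = (4·T_{8} − T_4) / 3 = (4·6.9023 − 7.3657)/3 = (20.2435)/3 = 6.74783.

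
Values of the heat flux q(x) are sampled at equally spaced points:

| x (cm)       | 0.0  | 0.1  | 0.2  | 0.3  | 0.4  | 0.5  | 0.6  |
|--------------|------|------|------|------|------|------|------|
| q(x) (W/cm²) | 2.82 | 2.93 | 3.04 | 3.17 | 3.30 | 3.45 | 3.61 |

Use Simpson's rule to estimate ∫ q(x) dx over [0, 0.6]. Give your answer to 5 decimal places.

1.91033

h = 0.1, n = 6.
(h/3)·[y₀ + 4y₁ + 2y₂ + 4y₃ + 2y₄ + 4y₅ + y₆] = 0.033333·(57.31) = 1.91033.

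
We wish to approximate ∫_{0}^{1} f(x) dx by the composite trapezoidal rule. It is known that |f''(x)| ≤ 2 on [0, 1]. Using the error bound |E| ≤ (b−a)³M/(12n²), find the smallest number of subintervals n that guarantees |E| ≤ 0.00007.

49

Need 2/(12n²) ≤ 0.00007.
n² ≥ 2/(12·0.00007) = 2380.95 ⇒ n ≥ 48.7950, so the smallest n is 49.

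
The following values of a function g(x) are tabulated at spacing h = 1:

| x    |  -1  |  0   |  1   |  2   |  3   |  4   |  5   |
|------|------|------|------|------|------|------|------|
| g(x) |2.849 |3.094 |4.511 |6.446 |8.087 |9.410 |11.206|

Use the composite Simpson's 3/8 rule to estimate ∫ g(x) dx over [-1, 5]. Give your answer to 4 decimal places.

38.3449

h = 1, n = 6.
(3h/8)·[y₀ + 3y₁ + 3y₂ + 2y₃ + 3y₄ + 3y₅ + y₆] = 0.375·(102.253) = 38.3449.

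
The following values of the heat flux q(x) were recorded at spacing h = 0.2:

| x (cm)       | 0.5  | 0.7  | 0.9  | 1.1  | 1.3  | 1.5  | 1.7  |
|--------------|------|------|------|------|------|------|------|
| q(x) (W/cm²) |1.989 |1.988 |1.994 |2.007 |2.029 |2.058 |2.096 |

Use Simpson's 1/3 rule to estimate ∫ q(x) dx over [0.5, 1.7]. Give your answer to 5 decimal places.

2.42287

h = 0.2, n = 6.
(h/3)·[y₀ + 4y₁ + 2y₂ + 4y₃ + 2y₄ + 4y₅ + y₆] = 0.066667·(36.343) = 2.42287.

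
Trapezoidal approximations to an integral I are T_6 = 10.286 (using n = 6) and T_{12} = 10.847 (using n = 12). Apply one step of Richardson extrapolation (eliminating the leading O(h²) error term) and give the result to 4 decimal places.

11.0340

R = (4·T_{12} − T_6) / 3 = (4·10.847 − 10.286)/3 = (33.102)/3 = 11.0340.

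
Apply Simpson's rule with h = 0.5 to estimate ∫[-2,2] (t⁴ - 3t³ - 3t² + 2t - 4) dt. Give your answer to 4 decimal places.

-19.1667

h = (2 − (-2))/8 = 0.5.
Nodes t₀,…,t₈ = -2, -1.5, -1, -0.5, 0, 0.5, 1, 1.5, 2.
f(t) = t⁴ - 3t³ - 3t² + 2t - 4: f₀=20, f₁=1.4375, f₂=-5, f₃=-5.3125, f₄=-4, f₅=-4.0625, f₆=-7, f₇=-12.8125, f₈=-20.
(h/3)·[f₀ + 4f₁ + 2f₂ + 4f₃ + 2f₄ + 4f₅ + 2f₆ + 4f₇ + f₈] = 0.166667·(-115) = -19.1667.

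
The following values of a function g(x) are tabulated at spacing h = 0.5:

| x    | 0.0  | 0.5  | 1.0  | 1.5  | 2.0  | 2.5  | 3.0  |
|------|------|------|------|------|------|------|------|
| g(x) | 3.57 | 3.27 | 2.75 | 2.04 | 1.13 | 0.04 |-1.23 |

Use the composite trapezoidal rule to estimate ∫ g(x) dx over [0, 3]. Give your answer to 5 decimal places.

h = 0.5, n = 6.
(h/2)·[y₀ + 2y₁ + 2y₂ + 2y₃ + 2y₄ + 2y₅ + y₆] = 0.25·(20.80) = 5.20000.

5.20000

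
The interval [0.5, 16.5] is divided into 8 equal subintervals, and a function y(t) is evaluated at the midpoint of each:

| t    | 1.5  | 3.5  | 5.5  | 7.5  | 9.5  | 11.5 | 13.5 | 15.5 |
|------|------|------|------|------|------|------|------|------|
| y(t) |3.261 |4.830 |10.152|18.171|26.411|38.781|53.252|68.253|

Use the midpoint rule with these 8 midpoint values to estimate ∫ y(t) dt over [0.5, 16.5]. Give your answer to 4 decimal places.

h = 2, n = 8.
h·[y(m₁) + y(m₂) + y(m₃) + y(m₄) + y(m₅) + y(m₆) + y(m₇) + y(m₈)] = 2·(223.111) = 446.2220.

446.2220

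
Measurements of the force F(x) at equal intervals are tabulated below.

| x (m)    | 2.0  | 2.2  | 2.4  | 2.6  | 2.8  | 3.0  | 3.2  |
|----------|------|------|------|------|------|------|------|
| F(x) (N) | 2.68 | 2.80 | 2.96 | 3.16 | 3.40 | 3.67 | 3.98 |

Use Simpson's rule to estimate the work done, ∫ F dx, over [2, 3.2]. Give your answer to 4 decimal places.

3.8600

h = 0.2, n = 6.
(h/3)·[y₀ + 4y₁ + 2y₂ + 4y₃ + 2y₄ + 4y₅ + y₆] = 0.066667·(57.90) = 3.8600.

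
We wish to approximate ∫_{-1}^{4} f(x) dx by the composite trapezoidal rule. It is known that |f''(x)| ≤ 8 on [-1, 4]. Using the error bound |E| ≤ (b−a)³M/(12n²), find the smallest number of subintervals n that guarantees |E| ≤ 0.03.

53

Need 1000/(12n²) ≤ 0.03.
n² ≥ 1000/(12·0.03) = 2777.78 ⇒ n ≥ 52.7046, so the smallest n is 53.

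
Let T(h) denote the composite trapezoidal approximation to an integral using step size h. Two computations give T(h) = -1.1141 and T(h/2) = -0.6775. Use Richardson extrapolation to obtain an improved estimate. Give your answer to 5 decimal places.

R = (4·T(h/2) − T(h)) / 3 = (4·(-0.6775) − (-1.1141))/3 = (-1.5959)/3 = -0.53197.

-0.53197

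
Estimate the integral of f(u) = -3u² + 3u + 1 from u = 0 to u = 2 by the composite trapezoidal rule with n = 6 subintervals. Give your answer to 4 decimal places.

h = (2 − 0)/6 = 0.333333.
Nodes u₀,…,u₆ = 0, 0.333333, 0.666667, 1, 1.333333, 1.666667, 2.
f(u) = -3u² + 3u + 1: f₀=1, f₁=1.666667, f₂=1.666667, f₃=1, f₄=-0.333333, f₅=-2.333333, f₆=-5.
(h/2)·[f₀ + 2f₁ + 2f₂ + 2f₃ + 2f₄ + 2f₅ + f₆] = 0.166667·(-0.666667) = -0.1111.

-0.1111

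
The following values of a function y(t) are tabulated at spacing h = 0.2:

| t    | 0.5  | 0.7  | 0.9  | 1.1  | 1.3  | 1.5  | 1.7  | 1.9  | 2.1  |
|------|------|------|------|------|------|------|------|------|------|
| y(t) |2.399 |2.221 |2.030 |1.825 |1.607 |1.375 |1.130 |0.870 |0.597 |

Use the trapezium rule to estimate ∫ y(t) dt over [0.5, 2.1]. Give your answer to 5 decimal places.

h = 0.2, n = 8.
(h/2)·[y₀ + 2y₁ + 2y₂ + 2y₃ + 2y₄ + 2y₅ + 2y₆ + 2y₇ + y₈] = 0.1·(25.112) = 2.51120.

2.51120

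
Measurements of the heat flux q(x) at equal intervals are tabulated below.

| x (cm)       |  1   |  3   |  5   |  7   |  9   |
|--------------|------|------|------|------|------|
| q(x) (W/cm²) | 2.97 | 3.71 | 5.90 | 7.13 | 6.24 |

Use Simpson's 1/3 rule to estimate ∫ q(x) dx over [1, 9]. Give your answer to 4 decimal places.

h = 2, n = 4.
(h/3)·[y₀ + 4y₁ + 2y₂ + 4y₃ + y₄] = 0.666667·(64.37) = 42.9133.

42.9133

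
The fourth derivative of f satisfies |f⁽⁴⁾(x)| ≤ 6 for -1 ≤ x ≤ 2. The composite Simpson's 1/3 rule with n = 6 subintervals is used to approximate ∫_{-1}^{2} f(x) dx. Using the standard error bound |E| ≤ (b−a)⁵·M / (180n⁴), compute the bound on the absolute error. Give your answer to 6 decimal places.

|E| ≤ (3)⁵·6 / (180·6⁴) = 1458/233280 = 0.006250.

0.006250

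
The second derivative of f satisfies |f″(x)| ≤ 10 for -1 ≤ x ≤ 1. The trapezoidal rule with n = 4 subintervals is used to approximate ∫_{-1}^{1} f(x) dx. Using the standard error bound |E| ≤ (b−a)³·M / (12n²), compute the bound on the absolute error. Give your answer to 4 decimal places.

|E| ≤ (2)³·10 / (12·4²) = 80/192 = 0.4167.

0.4167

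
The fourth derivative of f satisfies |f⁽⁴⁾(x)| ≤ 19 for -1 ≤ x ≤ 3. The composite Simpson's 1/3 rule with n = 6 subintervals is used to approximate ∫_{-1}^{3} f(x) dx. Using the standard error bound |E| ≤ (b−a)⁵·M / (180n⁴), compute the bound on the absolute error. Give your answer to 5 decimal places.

|E| ≤ (4)⁵·19 / (180·6⁴) = 19456/233280 = 0.08340.

0.08340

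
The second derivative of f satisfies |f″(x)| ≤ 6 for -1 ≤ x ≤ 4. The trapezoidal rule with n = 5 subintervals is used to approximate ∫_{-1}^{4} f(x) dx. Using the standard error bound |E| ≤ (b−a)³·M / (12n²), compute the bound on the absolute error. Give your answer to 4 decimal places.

|E| ≤ (5)³·6 / (12·5²) = 750/300 = 2.5000.

2.5000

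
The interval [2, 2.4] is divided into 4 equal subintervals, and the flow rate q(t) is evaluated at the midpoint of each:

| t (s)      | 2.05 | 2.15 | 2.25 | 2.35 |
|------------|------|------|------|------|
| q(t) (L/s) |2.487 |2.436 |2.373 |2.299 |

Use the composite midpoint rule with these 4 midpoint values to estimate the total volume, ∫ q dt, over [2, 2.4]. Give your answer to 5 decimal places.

h = 0.1, n = 4.
h·[y(m₁) + y(m₂) + y(m₃) + y(m₄)] = 0.1·(9.595) = 0.95950.

0.95950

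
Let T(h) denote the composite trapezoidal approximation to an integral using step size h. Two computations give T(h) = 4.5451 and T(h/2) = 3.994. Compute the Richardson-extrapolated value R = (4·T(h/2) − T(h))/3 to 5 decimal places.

3.81030

R = (4·T(h/2) − T(h)) / 3 = (4·3.994 − 4.5451)/3 = (11.4309)/3 = 3.81030.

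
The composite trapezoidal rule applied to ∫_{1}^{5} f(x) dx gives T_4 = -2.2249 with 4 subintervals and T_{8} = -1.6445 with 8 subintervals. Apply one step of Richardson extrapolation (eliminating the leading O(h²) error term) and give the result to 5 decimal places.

-1.45103

R = (4·T_{8} − T_4) / 3 = (4·(-1.6445) − (-2.2249))/3 = (-4.3531)/3 = -1.45103.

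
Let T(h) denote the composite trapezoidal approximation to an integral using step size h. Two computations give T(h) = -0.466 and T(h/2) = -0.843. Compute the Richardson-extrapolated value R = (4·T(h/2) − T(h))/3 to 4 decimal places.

-0.9687

R = (4·T(h/2) − T(h)) / 3 = (4·(-0.843) − (-0.466))/3 = (-2.906)/3 = -0.9687.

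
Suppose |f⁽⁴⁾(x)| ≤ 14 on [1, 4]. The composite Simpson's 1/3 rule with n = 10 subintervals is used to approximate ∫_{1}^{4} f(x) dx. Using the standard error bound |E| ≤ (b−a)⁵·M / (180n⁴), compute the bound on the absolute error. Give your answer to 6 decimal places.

0.001890

|E| ≤ (3)⁵·14 / (180·10⁴) = 3402/1800000 = 0.001890.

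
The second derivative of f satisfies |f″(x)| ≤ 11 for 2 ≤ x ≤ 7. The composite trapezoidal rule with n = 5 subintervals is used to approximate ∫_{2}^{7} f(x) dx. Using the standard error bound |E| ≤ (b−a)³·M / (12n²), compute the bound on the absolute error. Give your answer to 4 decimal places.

|E| ≤ (5)³·11 / (12·5²) = 1375/300 = 4.5833.

4.5833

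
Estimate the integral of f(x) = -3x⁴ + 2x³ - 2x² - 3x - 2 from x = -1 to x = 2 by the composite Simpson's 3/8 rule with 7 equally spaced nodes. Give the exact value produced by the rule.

-28.96875

h = (2 − (-1))/6 = 0.5.
Nodes x₀,…,x₆ = -1, -0.5, 0, 0.5, 1, 1.5, 2.
f(x) = -3x⁴ + 2x³ - 2x² - 3x - 2: f₀=-6, f₁=-1.4375, f₂=-2, f₃=-3.9375, f₄=-8, f₅=-19.4375, f₆=-48.
(3h/8)·[f₀ + 3f₁ + 3f₂ + 2f₃ + 3f₄ + 3f₅ + f₆] = 0.1875·(-154.5) = -28.96875.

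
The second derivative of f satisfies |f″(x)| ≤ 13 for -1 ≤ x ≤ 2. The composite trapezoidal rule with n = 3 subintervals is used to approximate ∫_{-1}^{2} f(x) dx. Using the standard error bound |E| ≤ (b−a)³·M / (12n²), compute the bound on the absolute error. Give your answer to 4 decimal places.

|E| ≤ (3)³·13 / (12·3²) = 351/108 = 3.2500.

3.2500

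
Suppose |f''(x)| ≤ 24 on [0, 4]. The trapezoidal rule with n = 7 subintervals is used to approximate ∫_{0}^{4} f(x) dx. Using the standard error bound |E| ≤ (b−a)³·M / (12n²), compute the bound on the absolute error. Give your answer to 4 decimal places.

2.6122

|E| ≤ (4)³·24 / (12·7²) = 1536/588 = 2.6122.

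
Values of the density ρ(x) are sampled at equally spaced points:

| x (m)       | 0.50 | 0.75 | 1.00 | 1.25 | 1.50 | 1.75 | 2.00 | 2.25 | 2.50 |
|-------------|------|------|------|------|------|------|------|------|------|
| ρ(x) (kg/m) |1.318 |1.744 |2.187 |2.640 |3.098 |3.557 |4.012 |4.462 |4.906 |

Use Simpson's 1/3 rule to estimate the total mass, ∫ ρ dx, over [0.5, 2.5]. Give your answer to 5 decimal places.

h = 0.25, n = 8.
(h/3)·[y₀ + 4y₁ + 2y₂ + 4y₃ + 2y₄ + 4y₅ + 2y₆ + 4y₇ + y₈] = 0.083333·(74.430) = 6.20250.

6.20250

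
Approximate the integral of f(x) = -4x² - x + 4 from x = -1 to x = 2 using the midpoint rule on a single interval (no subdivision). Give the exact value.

7.5

M = (b−a)·f(0.5) = 3·(2.5) = 7.5.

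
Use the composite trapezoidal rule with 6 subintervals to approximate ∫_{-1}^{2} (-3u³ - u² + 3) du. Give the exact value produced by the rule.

-5.9375

h = (2 − (-1))/6 = 0.5.
Nodes u₀,…,u₆ = -1, -0.5, 0, 0.5, 1, 1.5, 2.
f(u) = -3u³ - u² + 3: f₀=5, f₁=3.125, f₂=3, f₃=2.375, f₄=-1, f₅=-9.375, f₆=-25.
(h/2)·[f₀ + 2f₁ + 2f₂ + 2f₃ + 2f₄ + 2f₅ + f₆] = 0.25·(-23.75) = -5.9375.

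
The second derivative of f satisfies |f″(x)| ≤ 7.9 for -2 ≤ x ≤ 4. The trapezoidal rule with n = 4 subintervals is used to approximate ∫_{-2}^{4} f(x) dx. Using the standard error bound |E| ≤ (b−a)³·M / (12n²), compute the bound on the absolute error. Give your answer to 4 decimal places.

8.8875

|E| ≤ (6)³·7.9 / (12·4²) = 1706.4/192 = 8.8875.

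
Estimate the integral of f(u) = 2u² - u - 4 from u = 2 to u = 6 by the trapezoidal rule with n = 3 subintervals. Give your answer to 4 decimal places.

h = (6 − 2)/3 = 1.333333.
Nodes u₀,…,u₃ = 2, 3.333333, 4.666667, 6.
f(u) = 2u² - u - 4: f₀=2, f₁=14.888889, f₂=34.888889, f₃=62.
(h/2)·[f₀ + 2f₁ + 2f₂ + f₃] = 0.666667·(163.555556) = 109.0370.

109.0370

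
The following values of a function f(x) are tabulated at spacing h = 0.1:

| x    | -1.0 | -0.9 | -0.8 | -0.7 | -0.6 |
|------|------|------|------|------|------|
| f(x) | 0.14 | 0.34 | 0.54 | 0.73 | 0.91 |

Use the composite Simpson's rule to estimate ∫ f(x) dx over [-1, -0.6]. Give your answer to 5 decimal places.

0.21367

h = 0.1, n = 4.
(h/3)·[y₀ + 4y₁ + 2y₂ + 4y₃ + y₄] = 0.033333·(6.41) = 0.21367.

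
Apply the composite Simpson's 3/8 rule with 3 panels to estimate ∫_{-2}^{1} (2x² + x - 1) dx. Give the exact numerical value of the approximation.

1.5

h = (1 − (-2))/3 = 1.
Nodes x₀,…,x₃ = -2, -1, 0, 1.
f(x) = 2x² + x - 1: f₀=5, f₁=0, f₂=-1, f₃=2.
(3h/8)·[f₀ + 3f₁ + 3f₂ + f₃] = 0.375·(4) = 1.5.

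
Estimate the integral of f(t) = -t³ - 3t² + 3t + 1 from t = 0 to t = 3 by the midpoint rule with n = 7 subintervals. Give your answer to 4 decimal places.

h = (3 − 0)/7 = 0.428571.
Midpoints m₁,…,m₇ = 0.214286, 0.642857, 1.071429, 1.5, 1.928571, 2.357143, 2.785714.
f(m₁)=1.495262, f(m₂)=1.423105, f(m₃)=-0.459548, f(m₄)=-4.625, f(m₅)=-11.545554, f(m₆)=-21.693513, f(m₇)=-35.541181.
h·[f(m₁) + f(m₂) + f(m₃) + f(m₄) + f(m₅) + f(m₆) + f(m₇)] = 0.428571·(-70.946429) = -30.4056.

-30.4056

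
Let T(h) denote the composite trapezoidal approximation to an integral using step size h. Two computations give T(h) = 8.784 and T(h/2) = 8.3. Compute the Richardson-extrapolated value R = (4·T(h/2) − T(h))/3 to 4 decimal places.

8.1387

R = (4·T(h/2) − T(h)) / 3 = (4·8.3 − 8.784)/3 = (24.416)/3 = 8.1387.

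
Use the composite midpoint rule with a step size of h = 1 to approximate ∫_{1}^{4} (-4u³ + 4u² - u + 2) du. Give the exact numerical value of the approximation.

h = (4 − 1)/3 = 1.
Midpoints m₁,…,m₃ = 1.5, 2.5, 3.5.
f(m₁)=-4, f(m₂)=-38, f(m₃)=-124.
h·[f(m₁) + f(m₂) + f(m₃)] = 1·(-166) = -166.

-166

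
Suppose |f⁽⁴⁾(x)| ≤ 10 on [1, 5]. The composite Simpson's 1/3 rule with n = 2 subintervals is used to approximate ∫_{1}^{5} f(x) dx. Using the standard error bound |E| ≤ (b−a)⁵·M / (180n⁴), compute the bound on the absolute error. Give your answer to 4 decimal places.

|E| ≤ (4)⁵·10 / (180·2⁴) = 10240/2880 = 3.5556.

3.5556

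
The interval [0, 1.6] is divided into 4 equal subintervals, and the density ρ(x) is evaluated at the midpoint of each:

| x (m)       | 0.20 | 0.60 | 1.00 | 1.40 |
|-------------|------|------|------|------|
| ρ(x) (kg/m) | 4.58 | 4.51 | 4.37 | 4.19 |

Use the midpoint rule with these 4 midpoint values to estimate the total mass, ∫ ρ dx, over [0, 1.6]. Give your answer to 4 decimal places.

7.0600

h = 0.4, n = 4.
h·[y(m₁) + y(m₂) + y(m₃) + y(m₄)] = 0.4·(17.65) = 7.0600.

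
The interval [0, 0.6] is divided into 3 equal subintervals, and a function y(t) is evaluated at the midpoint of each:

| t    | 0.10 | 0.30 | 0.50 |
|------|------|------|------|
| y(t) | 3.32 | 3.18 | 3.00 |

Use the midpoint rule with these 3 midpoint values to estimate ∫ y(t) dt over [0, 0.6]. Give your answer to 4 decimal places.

1.9000

h = 0.2, n = 3.
h·[y(m₁) + y(m₂) + y(m₃)] = 0.2·(9.50) = 1.9000.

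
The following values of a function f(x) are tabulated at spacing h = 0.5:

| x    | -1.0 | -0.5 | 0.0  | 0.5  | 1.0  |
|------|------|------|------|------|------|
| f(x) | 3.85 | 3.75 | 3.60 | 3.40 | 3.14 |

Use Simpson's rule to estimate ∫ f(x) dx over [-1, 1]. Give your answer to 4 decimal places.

h = 0.5, n = 4.
(h/3)·[y₀ + 4y₁ + 2y₂ + 4y₃ + y₄] = 0.166667·(42.79) = 7.1317.

7.1317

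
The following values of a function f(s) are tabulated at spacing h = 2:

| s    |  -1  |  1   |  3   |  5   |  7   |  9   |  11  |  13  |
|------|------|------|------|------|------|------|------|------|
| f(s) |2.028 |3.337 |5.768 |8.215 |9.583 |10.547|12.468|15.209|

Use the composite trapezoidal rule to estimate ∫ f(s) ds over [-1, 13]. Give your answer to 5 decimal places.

h = 2, n = 7.
(h/2)·[y₀ + 2y₁ + 2y₂ + 2y₃ + 2y₄ + 2y₅ + 2y₆ + y₇] = 1·(117.073) = 117.07300.

117.07300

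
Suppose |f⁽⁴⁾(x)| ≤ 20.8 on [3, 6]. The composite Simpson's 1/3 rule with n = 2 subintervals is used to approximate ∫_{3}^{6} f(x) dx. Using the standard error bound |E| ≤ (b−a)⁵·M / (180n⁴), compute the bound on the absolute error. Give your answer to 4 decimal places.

|E| ≤ (3)⁵·20.8 / (180·2⁴) = 5054.4/2880 = 1.7550.

1.7550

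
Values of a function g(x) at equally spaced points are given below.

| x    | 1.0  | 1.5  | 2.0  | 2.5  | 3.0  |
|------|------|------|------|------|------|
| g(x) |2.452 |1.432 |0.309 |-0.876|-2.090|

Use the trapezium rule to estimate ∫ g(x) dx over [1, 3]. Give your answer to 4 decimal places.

h = 0.5, n = 4.
(h/2)·[y₀ + 2y₁ + 2y₂ + 2y₃ + y₄] = 0.25·(2.092) = 0.5230.

0.5230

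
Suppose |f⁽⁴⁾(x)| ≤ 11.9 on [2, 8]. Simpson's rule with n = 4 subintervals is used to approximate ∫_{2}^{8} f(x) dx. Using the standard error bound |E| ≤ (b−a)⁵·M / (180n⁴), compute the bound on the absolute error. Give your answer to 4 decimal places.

2.0081

|E| ≤ (6)⁵·11.9 / (180·4⁴) = 92534.4/46080 = 2.0081.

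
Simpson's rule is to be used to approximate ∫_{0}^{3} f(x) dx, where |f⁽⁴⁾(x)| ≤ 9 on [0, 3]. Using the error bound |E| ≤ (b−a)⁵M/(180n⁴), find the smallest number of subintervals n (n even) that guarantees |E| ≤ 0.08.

Need 2187/(180n⁴) ≤ 0.08.
n⁴ ≥ 2187/(180·0.08) = 151.875 ⇒ n ≥ 3.5105, so the smallest even n is 4. (n must be even for Simpson's rule.)

4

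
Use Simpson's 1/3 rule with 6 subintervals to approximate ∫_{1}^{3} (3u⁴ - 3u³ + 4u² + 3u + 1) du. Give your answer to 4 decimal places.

h = (3 − 1)/6 = 0.333333.
Nodes u₀,…,u₆ = 1, 1.333333, 1.666667, 2, 2.333333, 2.666667, 3.
f(u) = 3u⁴ - 3u³ + 4u² + 3u + 1: f₀=8, f₁=14.481481, f₂=26.370370, f₃=47, f₄=80.592593, f₅=132.259259, f₆=208.
(h/3)·[f₀ + 4f₁ + 2f₂ + 4f₃ + 2f₄ + 4f₅ + f₆] = 0.111111·(1204.888889) = 133.8765.

133.8765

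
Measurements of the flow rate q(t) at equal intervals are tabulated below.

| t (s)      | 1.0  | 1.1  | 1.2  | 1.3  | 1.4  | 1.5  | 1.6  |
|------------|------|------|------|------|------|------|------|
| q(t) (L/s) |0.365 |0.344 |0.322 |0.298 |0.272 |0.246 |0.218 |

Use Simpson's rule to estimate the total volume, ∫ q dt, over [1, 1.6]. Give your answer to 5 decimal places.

h = 0.1, n = 6.
(h/3)·[y₀ + 4y₁ + 2y₂ + 4y₃ + 2y₄ + 4y₅ + y₆] = 0.033333·(5.323) = 0.17743.

0.17743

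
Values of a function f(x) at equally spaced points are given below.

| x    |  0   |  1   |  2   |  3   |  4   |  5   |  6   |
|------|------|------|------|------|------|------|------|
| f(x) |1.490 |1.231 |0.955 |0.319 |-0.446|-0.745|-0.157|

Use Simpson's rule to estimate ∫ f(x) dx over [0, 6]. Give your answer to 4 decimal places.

1.8570

h = 1, n = 6.
(h/3)·[y₀ + 4y₁ + 2y₂ + 4y₃ + 2y₄ + 4y₅ + y₆] = 0.333333·(5.571) = 1.8570.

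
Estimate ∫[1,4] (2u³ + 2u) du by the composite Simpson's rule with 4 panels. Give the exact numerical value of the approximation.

142.5

h = (4 − 1)/4 = 0.75.
Nodes u₀,…,u₄ = 1, 1.75, 2.5, 3.25, 4.
f(u) = 2u³ + 2u: f₀=4, f₁=14.21875, f₂=36.25, f₃=75.15625, f₄=136.
(h/3)·[f₀ + 4f₁ + 2f₂ + 4f₃ + f₄] = 0.25·(570) = 142.5.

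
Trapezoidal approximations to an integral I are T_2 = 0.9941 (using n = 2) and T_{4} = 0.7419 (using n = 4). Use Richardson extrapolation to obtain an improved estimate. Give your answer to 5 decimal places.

0.65783

R = (4·T_{4} − T_2) / 3 = (4·0.7419 − 0.9941)/3 = (1.9735)/3 = 0.65783.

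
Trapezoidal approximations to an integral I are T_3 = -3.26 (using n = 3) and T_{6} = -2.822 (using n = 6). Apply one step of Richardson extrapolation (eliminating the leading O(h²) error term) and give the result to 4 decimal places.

-2.6760

R = (4·T_{6} − T_3) / 3 = (4·(-2.822) − (-3.26))/3 = (-8.028)/3 = -2.6760.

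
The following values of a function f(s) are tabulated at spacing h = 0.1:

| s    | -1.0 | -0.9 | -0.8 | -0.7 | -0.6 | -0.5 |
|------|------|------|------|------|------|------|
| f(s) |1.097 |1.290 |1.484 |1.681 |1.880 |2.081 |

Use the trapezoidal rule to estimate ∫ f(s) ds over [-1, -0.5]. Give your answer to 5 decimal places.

0.79240

h = 0.1, n = 5.
(h/2)·[y₀ + 2y₁ + 2y₂ + 2y₃ + 2y₄ + y₅] = 0.05·(15.848) = 0.79240.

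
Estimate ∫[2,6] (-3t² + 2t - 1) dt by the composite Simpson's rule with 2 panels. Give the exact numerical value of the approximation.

h = (6 − 2)/2 = 2.
Nodes t₀,…,t₂ = 2, 4, 6.
f(t) = -3t² + 2t - 1: f₀=-9, f₁=-41, f₂=-97.
(h/3)·[f₀ + 4f₁ + f₂] = 0.666667·(-270) = -180.

-180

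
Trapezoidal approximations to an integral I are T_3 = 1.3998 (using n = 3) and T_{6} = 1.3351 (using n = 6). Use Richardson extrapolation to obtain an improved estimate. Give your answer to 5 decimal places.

R = (4·T_{6} − T_3) / 3 = (4·1.3351 − 1.3998)/3 = (3.9406)/3 = 1.31353.

1.31353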